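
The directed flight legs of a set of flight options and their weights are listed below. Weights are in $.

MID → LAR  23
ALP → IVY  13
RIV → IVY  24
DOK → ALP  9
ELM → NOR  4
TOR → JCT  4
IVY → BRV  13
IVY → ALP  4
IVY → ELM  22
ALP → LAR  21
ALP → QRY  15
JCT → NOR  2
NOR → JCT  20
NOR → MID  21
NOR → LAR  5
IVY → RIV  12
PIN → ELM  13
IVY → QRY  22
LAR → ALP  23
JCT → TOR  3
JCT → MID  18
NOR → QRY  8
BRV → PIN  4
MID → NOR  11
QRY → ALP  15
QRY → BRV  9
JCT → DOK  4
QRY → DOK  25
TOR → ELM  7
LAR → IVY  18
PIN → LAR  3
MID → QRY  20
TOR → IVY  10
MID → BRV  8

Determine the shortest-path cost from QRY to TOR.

Enumerating some paths:
QRY → BRV → PIN → LAR → IVY → ELM → NOR → JCT → TOR: 9+4+3+18+22+4+20+3 = 83
QRY → ALP → IVY → BRV → PIN → ELM → NOR → JCT → TOR: 15+13+13+4+13+4+20+3 = 85
QRY → ALP → IVY → ELM → NOR → JCT → TOR: 15+13+22+4+20+3 = 77
QRY → BRV → PIN → ELM → NOR → JCT → TOR: 9+4+13+4+20+3 = 53
Cheapest is QRY → BRV → PIN → ELM → NOR → JCT → TOR at $53.

$53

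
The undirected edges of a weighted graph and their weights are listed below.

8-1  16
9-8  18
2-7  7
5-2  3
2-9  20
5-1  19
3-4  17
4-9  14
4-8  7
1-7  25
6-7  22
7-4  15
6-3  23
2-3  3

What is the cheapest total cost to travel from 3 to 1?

Compare a few routes:
3 → 4 → 8 → 1: 17+7+16 = 40
3 → 2 → 7 → 1: 3+7+25 = 35
3 → 2 → 5 → 1: 3+3+19 = 25
Cheapest is 3 → 2 → 5 → 1 at 25.

25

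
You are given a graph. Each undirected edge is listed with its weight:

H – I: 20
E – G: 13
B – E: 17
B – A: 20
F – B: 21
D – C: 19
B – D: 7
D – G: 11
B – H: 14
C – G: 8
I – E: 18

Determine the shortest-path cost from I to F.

55

Settle nodes by increasing distance from I:
I: 0
E: 18  (via I)
H: 20  (via I)
G: 31  (via E)
B: 34  (via H)
C: 39  (via G)
D: 41  (via B)
A: 54  (via B)
F: 55  (via B)
Shortest route: I–H–B–F = 55.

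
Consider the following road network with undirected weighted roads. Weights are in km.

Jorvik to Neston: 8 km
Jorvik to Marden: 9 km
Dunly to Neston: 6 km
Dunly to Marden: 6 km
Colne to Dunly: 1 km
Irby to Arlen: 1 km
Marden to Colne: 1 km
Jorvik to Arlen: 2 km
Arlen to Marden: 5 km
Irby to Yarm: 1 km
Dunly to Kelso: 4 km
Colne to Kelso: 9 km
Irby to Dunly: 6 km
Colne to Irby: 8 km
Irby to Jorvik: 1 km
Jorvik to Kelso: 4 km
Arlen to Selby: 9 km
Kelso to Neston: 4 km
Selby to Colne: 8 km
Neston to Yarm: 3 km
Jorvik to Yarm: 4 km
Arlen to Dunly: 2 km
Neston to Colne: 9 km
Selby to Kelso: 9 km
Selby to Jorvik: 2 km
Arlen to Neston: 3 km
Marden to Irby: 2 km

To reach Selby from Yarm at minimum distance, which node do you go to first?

Enumerating some paths:
Yarm–Irby–Arlen–Jorvik–Selby: 1+1+2+2 = 6
Yarm–Irby–Jorvik–Selby: 1+1+2 = 4
Yarm–Jorvik–Selby: 4+2 = 6
The minimum is 4 km via Yarm–Irby–Jorvik–Selby.
So from Yarm the first move is to Irby.

Irby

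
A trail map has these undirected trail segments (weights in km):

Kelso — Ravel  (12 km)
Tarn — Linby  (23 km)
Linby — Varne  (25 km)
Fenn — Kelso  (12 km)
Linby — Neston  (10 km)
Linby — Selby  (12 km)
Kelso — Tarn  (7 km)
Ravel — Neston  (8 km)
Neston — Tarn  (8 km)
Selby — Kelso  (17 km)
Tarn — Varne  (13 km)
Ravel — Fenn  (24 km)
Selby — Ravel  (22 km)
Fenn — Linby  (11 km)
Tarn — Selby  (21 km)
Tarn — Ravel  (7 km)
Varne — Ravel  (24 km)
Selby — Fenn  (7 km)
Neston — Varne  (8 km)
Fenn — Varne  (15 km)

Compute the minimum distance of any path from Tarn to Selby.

21 km

Compare a few routes:
Tarn - Selby: 21 = 21
Tarn - Kelso - Selby: 7+17 = 24
The minimum is 21 km via Tarn - Selby.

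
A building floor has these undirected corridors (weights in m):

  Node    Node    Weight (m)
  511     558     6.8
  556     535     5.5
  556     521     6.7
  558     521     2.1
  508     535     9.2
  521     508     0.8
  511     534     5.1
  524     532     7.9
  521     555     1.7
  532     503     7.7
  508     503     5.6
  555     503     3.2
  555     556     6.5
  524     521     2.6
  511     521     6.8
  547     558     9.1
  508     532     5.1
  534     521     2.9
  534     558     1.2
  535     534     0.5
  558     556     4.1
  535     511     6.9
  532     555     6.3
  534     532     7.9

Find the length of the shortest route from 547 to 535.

Shortest distances from 547:
547: 0
558: 9.1  (via 547)
534: 10.3  (via 558)
535: 10.8  (via 534)
Shortest route: 547 → 558 → 534 → 535 = 10.8 m.

10.8 m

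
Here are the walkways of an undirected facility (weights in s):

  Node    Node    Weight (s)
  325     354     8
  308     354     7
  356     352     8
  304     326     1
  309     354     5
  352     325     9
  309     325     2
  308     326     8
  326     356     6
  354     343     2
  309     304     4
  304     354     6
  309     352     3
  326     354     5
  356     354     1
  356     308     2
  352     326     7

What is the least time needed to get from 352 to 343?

10 s

Settle nodes by increasing distance from 352:
352: 0
309: 3  (via 352)
325: 5  (via 309)
326: 7  (via 352)
304: 7  (via 309)
356: 8  (via 352)
354: 8  (via 309)
343: 10  (via 354)
Shortest route: 352–309–354–343 = 10 s.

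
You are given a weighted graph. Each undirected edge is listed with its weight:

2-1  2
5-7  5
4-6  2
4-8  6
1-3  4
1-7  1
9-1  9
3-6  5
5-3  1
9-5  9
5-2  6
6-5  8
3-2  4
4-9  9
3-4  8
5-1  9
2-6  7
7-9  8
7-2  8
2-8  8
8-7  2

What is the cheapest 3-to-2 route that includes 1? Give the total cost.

6

Best 3 to 1: 3–1 costing 4
Best 1 to 2: 1–2 costing 2
Total via 1: 4 + 2 = 6.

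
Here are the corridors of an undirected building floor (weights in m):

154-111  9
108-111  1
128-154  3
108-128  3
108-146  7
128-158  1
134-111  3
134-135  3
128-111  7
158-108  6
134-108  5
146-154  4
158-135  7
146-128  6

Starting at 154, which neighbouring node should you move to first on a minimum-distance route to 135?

Candidate routes:
154 - 128 - 108 - 111 - 134 - 135: 3+3+1+3+3 = 13
154 - 128 - 158 - 135: 3+1+7 = 11
Cheapest is 154 - 128 - 158 - 135 at 11 m.
So from 154 the first move is to 128.

128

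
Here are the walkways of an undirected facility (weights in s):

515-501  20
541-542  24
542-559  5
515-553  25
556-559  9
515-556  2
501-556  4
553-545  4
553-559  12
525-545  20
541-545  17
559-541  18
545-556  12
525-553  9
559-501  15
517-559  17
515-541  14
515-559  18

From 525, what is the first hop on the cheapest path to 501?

Candidate routes:
525 → 553 → 545 → 556 → 501: 9+4+12+4 = 29
525 → 553 → 559 → 556 → 501: 9+12+9+4 = 34
525 → 553 → 559 → 501: 9+12+15 = 36
525 → 545 → 556 → 501: 20+12+4 = 36
Cheapest is 525 → 553 → 545 → 556 → 501 at 29 s.
So from 525 the first move is to 553.

553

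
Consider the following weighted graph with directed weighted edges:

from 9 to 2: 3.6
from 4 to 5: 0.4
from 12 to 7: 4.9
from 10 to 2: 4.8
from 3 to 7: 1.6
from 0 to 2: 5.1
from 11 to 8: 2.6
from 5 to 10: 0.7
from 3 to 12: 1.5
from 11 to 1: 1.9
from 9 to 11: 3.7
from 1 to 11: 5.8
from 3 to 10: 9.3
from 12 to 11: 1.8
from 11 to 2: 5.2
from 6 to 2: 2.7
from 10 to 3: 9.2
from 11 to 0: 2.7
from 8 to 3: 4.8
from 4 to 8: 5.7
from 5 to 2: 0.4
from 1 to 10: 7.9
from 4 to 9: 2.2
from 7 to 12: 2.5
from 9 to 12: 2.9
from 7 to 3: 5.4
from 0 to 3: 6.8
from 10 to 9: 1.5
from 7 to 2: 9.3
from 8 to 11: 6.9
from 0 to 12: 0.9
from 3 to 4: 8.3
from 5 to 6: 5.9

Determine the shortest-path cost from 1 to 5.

Compare a few routes:
1 - 11 - 0 - 12 - 7 - 3 - 4 - 5: 5.8+2.7+0.9+4.9+5.4+8.3+0.4 = 28.4
1 - 11 - 8 - 3 - 4 - 5: 5.8+2.6+4.8+8.3+0.4 = 21.9
1 - 10 - 3 - 4 - 5: 7.9+9.2+8.3+0.4 = 25.8
1 - 11 - 0 - 3 - 4 - 5: 5.8+2.7+6.8+8.3+0.4 = 24
The minimum is 21.9 via 1 - 11 - 8 - 3 - 4 - 5.

21.9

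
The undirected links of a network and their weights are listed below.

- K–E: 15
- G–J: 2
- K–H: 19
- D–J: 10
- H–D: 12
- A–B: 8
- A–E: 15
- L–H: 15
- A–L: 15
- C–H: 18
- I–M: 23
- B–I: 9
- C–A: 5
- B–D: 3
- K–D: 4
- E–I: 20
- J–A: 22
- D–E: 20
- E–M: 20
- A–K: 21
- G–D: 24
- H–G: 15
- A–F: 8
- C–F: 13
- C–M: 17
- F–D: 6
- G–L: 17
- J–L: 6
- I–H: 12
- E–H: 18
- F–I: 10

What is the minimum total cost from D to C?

Candidate routes:
D → F → C: 6+13 = 19
D → B → A → C: 3+8+5 = 16
D → F → A → C: 6+8+5 = 19
Cheapest is D → B → A → C at 16.

16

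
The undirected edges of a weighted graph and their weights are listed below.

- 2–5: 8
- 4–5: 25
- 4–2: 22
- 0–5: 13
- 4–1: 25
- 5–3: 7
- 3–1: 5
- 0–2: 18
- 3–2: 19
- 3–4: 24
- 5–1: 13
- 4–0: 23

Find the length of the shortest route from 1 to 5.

12

Settle nodes by increasing distance from 1:
1: 0
3: 5  (via 1)
5: 12  (via 3)
Shortest route: 1–3–5 = 12.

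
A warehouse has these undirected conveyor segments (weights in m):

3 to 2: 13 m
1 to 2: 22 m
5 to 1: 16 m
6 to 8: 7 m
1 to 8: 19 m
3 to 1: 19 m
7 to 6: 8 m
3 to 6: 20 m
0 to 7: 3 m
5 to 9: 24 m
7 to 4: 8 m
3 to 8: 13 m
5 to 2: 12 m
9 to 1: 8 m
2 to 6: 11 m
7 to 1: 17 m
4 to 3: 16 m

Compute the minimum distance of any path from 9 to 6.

Settle nodes by increasing distance from 9:
9: 0
1: 8  (via 9)
5: 24  (via 9)
7: 25  (via 1)
3: 27  (via 1)
8: 27  (via 1)
0: 28  (via 7)
2: 30  (via 1)
4: 33  (via 7)
6: 33  (via 7)
Shortest route: 9–1–7–6 = 33 m.

33 m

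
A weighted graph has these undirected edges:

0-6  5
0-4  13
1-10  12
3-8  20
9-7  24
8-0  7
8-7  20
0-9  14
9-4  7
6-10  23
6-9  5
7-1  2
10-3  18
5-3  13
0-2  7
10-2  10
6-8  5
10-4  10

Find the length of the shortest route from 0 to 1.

29

Settle nodes by increasing distance from 0:
0: 0
6: 5  (via 0)
2: 7  (via 0)
8: 7  (via 0)
9: 10  (via 6)
4: 13  (via 0)
10: 17  (via 2)
3: 27  (via 8)
7: 27  (via 8)
1: 29  (via 10)
Shortest route: 0–2–10–1 = 29.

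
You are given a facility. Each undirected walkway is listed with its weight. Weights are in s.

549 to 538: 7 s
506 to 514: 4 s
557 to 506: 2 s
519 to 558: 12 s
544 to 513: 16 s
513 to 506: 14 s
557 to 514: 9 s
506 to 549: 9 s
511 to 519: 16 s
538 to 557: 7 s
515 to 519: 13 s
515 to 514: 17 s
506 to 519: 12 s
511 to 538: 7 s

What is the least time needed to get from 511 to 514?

Compare a few routes:
511 - 519 - 506 - 514: 16+12+4 = 32
511 - 538 - 557 - 506 - 514: 7+7+2+4 = 20
511 - 538 - 557 - 514: 7+7+9 = 23
511 - 538 - 549 - 506 - 514: 7+7+9+4 = 27
Cheapest is 511 - 538 - 557 - 506 - 514 at 20 s.

20 s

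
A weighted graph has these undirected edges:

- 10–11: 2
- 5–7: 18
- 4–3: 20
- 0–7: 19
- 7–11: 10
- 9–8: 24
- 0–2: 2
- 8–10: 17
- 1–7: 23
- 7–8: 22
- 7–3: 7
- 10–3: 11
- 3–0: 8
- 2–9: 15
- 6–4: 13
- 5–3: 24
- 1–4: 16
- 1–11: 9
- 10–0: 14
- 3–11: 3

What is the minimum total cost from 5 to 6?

57

Candidate routes:
5–7–3–4–6: 18+7+20+13 = 58
5–3–11–1–4–6: 24+3+9+16+13 = 65
5–3–4–6: 24+20+13 = 57
5–7–11–3–4–6: 18+10+3+20+13 = 64
The minimum is 57 via 5–3–4–6.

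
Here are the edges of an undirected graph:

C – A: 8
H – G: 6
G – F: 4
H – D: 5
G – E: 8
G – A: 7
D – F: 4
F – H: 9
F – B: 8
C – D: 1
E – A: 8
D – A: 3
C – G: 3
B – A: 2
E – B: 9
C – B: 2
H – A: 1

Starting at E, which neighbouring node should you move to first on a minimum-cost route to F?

G

Compare a few routes:
E–G–F: 8+4 = 12
E–A–D–F: 8+3+4 = 15
E–B–C–D–F: 9+2+1+4 = 16
E–G–C–D–F: 8+3+1+4 = 16
The minimum is 12 via E–G–F.
So from E the first move is to G.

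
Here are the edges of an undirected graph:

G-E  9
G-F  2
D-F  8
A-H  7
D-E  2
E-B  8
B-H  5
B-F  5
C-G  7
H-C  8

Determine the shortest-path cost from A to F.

17

Enumerating some paths:
A - H - C - G - F: 7+8+7+2 = 24
A - H - B - F: 7+5+5 = 17
Cheapest is A - H - B - F at 17.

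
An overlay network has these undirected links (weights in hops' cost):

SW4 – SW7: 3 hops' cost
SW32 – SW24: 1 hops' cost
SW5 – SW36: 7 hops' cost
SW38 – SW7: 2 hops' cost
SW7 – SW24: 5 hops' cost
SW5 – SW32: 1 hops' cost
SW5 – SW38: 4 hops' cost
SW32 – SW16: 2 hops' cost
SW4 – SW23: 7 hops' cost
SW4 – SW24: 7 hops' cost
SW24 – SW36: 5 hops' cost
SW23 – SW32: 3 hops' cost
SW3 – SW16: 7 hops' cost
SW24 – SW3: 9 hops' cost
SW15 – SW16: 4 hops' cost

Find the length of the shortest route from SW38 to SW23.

Enumerating some paths:
SW38 → SW5 → SW32 → SW23: 4+1+3 = 8
SW38 → SW7 → SW24 → SW32 → SW23: 2+5+1+3 = 11
Cheapest is SW38 → SW5 → SW32 → SW23 at 8 hops' cost.

8 hops' cost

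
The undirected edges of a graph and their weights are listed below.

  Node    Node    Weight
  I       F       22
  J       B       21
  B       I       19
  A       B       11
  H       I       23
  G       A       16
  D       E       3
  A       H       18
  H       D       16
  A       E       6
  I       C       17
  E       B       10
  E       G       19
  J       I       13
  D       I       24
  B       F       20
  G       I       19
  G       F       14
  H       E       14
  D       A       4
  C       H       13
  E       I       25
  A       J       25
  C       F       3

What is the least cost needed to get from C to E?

Candidate routes:
C - F - B - E: 3+20+10 = 33
C - H - E: 13+14 = 27
C - F - G - E: 3+14+19 = 36
C - H - D - E: 13+16+3 = 32
Cheapest is C - H - E at 27.

27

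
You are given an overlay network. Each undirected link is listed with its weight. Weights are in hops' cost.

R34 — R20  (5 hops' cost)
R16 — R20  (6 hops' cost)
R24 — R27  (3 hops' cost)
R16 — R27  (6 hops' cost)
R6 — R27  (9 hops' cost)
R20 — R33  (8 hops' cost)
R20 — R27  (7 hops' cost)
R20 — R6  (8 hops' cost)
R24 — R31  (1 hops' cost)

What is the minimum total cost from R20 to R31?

11 hops' cost

Shortest distances from R20:
R20: 0
R34: 5  (via R20)
R16: 6  (via R20)
R27: 7  (via R20)
R33: 8  (via R20)
R6: 8  (via R20)
R24: 10  (via R27)
R31: 11  (via R24)
Shortest route: R20–R27–R24–R31 = 11 hops' cost.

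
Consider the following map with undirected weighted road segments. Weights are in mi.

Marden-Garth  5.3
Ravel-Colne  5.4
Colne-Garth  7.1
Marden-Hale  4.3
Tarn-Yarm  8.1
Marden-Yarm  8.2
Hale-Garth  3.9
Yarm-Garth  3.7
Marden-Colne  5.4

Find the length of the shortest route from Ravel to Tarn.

24.3 mi

Settle nodes by increasing distance from Ravel:
Ravel: 0
Colne: 5.4  (via Ravel)
Marden: 10.8  (via Colne)
Garth: 12.5  (via Colne)
Hale: 15.1  (via Marden)
Yarm: 16.2  (via Garth)
Tarn: 24.3  (via Yarm)
Shortest route: Ravel–Colne–Garth–Yarm–Tarn = 24.3 mi.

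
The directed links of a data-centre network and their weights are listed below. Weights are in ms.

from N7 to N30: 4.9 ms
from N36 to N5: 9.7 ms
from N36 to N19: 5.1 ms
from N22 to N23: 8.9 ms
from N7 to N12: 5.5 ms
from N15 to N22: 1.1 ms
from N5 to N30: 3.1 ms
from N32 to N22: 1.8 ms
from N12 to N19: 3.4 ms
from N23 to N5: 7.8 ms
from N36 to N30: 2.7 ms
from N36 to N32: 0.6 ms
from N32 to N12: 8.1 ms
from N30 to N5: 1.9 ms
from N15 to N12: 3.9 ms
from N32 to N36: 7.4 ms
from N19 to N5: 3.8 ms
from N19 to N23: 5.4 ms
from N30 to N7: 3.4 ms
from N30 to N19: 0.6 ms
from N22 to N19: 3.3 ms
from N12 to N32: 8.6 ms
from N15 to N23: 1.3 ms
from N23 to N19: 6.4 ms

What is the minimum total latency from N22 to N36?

35.1 ms

Settle nodes by increasing distance from N22:
N22: 0
N19: 3.3  (via N22)
N5: 7.1  (via N19)
N23: 8.7  (via N19)
N30: 10.2  (via N5)
N7: 13.6  (via N30)
N12: 19.1  (via N7)
N32: 27.7  (via N12)
N36: 35.1  (via N32)
Shortest route: N22–N19–N5–N30–N7–N12–N32–N36 = 35.1 ms.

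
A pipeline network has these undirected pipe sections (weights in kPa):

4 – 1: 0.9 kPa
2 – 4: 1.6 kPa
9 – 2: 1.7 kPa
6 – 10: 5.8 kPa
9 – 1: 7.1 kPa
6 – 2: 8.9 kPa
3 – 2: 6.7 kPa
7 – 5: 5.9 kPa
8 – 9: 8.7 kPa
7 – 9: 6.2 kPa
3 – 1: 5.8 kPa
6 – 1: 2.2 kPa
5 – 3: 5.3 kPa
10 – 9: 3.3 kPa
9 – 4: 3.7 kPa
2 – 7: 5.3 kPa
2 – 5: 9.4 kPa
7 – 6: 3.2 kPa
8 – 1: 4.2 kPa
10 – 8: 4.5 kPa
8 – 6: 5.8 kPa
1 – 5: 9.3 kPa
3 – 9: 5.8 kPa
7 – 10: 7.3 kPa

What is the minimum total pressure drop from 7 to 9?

Settle nodes by increasing distance from 7:
7: 0
6: 3.2  (via 7)
2: 5.3  (via 7)
1: 5.4  (via 6)
5: 5.9  (via 7)
9: 6.2  (via 7)
Shortest route: 7 → 9 = 6.2 kPa.

6.2 kPa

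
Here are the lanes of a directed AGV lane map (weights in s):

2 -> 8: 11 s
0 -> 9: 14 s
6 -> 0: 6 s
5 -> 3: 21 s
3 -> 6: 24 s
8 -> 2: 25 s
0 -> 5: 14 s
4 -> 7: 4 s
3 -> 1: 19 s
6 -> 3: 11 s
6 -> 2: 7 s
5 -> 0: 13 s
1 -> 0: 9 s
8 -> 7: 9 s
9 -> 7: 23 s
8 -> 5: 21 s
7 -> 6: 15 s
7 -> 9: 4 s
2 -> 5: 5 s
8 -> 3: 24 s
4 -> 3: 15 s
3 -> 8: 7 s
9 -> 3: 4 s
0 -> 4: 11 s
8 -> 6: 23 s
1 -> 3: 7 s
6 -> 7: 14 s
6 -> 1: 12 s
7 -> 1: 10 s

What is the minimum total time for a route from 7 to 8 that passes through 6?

33 s

Shortest 7→6: 7 → 6 = 15
Best 6 to 8: 6 → 2 → 8 costing 18
Total via 6: 15 + 18 = 33 s.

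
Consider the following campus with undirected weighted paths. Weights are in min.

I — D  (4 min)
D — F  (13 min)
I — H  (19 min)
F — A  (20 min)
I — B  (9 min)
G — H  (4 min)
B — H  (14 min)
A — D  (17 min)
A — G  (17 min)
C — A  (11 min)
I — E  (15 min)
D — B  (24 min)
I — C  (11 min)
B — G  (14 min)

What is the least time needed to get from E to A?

Candidate routes:
E → I → D → F → A: 15+4+13+20 = 52
E → I → H → G → A: 15+19+4+17 = 55
E → I → C → A: 15+11+11 = 37
E → I → D → A: 15+4+17 = 36
Cheapest is E → I → D → A at 36 min.

36 min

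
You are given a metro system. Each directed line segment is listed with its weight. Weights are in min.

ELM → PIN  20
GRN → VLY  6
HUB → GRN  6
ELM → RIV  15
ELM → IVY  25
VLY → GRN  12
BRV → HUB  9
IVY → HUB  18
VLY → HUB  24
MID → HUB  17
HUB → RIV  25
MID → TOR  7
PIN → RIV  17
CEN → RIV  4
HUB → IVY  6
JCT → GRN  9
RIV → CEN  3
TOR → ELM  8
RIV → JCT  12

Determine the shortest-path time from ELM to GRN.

36 min

Candidate routes:
ELM - IVY - HUB - GRN: 25+18+6 = 49
ELM - RIV - JCT - GRN: 15+12+9 = 36
ELM - PIN - RIV - JCT - GRN: 20+17+12+9 = 58
Cheapest is ELM - RIV - JCT - GRN at 36 min.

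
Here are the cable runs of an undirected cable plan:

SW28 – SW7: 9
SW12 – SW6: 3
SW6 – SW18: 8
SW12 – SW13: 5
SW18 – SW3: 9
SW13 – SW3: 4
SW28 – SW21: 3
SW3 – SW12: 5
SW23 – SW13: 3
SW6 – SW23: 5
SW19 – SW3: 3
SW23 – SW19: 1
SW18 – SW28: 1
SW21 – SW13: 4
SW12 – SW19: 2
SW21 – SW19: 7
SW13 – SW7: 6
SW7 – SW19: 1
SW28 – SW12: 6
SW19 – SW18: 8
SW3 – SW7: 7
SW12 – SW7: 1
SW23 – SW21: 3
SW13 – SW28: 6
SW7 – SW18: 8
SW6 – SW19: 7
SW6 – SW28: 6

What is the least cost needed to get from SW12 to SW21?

6

Compare a few routes:
SW12 - SW19 - SW23 - SW21: 2+1+3 = 6
SW12 - SW13 - SW21: 5+4 = 9
Cheapest is SW12 - SW19 - SW23 - SW21 at 6.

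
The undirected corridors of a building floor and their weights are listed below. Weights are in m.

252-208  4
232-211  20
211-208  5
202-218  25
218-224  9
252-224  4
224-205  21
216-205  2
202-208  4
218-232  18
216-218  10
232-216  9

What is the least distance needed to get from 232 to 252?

29 m

Compare a few routes:
232–218–224–252: 18+9+4 = 31
232–211–208–252: 20+5+4 = 29
The minimum is 29 m via 232–211–208–252.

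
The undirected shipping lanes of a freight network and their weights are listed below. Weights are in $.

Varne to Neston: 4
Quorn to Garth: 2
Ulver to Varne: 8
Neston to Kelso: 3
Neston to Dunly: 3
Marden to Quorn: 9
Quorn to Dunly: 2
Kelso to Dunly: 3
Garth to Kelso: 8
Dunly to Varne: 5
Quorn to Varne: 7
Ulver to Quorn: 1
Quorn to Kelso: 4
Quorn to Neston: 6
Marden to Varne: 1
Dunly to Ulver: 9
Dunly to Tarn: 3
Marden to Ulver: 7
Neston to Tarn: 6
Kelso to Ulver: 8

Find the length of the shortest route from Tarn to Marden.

Candidate routes:
Tarn - Dunly - Neston - Varne - Marden: 3+3+4+1 = 11
Tarn - Dunly - Varne - Marden: 3+5+1 = 9
Cheapest is Tarn - Dunly - Varne - Marden at $9.

$9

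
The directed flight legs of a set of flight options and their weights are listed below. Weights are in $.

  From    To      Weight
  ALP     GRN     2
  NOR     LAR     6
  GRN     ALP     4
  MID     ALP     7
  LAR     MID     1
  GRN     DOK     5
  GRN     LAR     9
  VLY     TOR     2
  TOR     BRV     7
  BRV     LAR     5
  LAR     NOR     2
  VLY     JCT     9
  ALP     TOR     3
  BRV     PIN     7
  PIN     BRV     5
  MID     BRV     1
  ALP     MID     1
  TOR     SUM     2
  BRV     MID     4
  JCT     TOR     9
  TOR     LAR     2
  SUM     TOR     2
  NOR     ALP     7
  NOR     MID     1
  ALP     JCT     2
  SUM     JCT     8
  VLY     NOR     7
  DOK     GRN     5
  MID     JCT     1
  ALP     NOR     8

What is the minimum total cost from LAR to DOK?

Shortest distances from LAR:
LAR: 0
MID: 1  (via LAR)
NOR: 2  (via LAR)
JCT: 2  (via MID)
BRV: 2  (via MID)
ALP: 8  (via MID)
PIN: 9  (via BRV)
GRN: 10  (via ALP)
TOR: 11  (via JCT)
SUM: 13  (via TOR)
DOK: 15  (via GRN)
Shortest route: LAR → MID → ALP → GRN → DOK = $15.

$15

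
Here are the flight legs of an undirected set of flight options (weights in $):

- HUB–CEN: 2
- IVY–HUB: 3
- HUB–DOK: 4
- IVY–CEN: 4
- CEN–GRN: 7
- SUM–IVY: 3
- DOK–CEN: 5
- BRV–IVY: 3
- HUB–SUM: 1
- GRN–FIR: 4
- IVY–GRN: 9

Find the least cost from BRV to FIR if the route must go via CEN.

Best BRV to CEN: BRV–IVY–CEN costing 7
Shortest CEN→FIR: CEN–GRN–FIR = 11
Total via CEN: 7 + 11 = $18.

$18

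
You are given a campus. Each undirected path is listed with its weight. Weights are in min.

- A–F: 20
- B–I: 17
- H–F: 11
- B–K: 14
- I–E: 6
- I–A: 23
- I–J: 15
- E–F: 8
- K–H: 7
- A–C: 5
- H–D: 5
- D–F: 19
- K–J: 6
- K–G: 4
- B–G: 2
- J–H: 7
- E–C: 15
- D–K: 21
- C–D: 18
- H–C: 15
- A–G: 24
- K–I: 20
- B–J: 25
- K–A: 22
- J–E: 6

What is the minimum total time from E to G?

Compare a few routes:
E–J–K–G: 6+6+4 = 16
E–J–H–K–G: 6+7+7+4 = 24
Cheapest is E–J–K–G at 16 min.

16 min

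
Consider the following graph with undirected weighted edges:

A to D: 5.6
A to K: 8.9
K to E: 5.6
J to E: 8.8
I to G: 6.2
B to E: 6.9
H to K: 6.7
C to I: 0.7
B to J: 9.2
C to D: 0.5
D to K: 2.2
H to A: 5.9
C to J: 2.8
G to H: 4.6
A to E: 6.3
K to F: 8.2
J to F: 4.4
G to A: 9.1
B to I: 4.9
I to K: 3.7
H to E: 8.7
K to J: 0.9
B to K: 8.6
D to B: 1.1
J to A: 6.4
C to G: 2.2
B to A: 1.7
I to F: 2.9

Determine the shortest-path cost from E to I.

9

Compare a few routes:
E → B → D → C → I: 6.9+1.1+0.5+0.7 = 9.2
E → K → D → C → I: 5.6+2.2+0.5+0.7 = 9
E → K → I: 5.6+3.7 = 9.3
E → K → J → C → I: 5.6+0.9+2.8+0.7 = 10
Cheapest is E → K → D → C → I at 9.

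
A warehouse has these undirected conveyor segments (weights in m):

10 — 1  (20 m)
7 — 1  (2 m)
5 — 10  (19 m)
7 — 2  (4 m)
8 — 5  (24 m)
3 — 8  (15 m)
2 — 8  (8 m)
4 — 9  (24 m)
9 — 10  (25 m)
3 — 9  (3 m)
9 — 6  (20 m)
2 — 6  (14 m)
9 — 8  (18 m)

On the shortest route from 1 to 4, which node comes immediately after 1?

7

Compare a few routes:
1 → 10 → 9 → 4: 20+25+24 = 69
1 → 7 → 2 → 8 → 9 → 4: 2+4+8+18+24 = 56
1 → 10 → 5 → 8 → 3 → 9 → 4: 20+19+24+15+3+24 = 105
1 → 7 → 2 → 6 → 9 → 4: 2+4+14+20+24 = 64
The minimum is 56 m via 1 → 7 → 2 → 8 → 9 → 4.
So from 1 the first move is to 7.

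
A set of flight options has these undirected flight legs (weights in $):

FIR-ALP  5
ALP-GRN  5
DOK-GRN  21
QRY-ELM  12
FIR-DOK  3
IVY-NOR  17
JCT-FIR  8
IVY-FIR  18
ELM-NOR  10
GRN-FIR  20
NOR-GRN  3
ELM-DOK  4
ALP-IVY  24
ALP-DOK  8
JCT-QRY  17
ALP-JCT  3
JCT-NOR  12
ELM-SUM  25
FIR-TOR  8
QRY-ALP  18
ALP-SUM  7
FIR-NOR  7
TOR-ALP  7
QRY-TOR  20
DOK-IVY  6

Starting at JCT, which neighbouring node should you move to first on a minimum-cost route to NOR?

Enumerating some paths:
JCT - NOR: 12 = 12
JCT - ALP - FIR - NOR: 3+5+7 = 15
JCT - ALP - GRN - NOR: 3+5+3 = 11
The minimum is $11 via JCT - ALP - GRN - NOR.
So from JCT the first move is to ALP.

ALP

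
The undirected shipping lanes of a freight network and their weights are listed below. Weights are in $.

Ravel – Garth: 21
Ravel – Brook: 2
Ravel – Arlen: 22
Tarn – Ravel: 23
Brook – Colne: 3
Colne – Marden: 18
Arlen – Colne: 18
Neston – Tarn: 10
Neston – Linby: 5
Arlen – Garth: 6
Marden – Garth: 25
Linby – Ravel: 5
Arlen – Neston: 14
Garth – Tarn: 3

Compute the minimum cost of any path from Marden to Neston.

$33

Shortest distances from Marden:
Marden: 0
Colne: 18  (via Marden)
Brook: 21  (via Colne)
Ravel: 23  (via Brook)
Garth: 25  (via Marden)
Tarn: 28  (via Garth)
Linby: 28  (via Ravel)
Arlen: 31  (via Garth)
Neston: 33  (via Linby)
Shortest route: Marden–Colne–Brook–Ravel–Linby–Neston = $33.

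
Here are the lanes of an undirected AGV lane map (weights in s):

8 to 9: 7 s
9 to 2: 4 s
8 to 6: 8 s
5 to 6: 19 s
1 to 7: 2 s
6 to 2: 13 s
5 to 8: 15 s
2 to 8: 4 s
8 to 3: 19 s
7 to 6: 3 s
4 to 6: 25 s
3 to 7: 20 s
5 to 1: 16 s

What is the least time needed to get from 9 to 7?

18 s

Shortest distances from 9:
9: 0
2: 4  (via 9)
8: 7  (via 9)
6: 15  (via 8)
7: 18  (via 6)
Shortest route: 9–8–6–7 = 18 s.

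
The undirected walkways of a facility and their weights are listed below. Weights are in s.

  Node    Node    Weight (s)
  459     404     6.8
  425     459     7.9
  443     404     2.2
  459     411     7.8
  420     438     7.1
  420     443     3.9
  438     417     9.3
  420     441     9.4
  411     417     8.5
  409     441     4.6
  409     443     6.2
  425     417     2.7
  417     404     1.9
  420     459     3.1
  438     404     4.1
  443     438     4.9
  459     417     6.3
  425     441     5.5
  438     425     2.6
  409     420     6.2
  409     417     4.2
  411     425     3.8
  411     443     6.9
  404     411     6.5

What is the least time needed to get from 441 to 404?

10.1 s

Candidate routes:
441 - 409 - 417 - 404: 4.6+4.2+1.9 = 10.7
441 - 409 - 443 - 404: 4.6+6.2+2.2 = 13
441 - 425 - 438 - 404: 5.5+2.6+4.1 = 12.2
441 - 425 - 417 - 404: 5.5+2.7+1.9 = 10.1
The minimum is 10.1 s via 441 - 425 - 417 - 404.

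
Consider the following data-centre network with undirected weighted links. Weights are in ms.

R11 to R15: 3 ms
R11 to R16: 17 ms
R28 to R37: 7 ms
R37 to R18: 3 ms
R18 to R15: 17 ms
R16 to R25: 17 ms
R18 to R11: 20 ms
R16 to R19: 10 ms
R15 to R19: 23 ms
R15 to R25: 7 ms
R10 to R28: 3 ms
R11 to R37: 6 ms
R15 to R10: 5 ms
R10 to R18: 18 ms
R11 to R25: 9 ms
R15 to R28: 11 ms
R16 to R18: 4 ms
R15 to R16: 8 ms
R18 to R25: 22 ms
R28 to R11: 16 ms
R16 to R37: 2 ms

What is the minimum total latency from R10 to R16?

12 ms

Settle nodes by increasing distance from R10:
R10: 0
R28: 3  (via R10)
R15: 5  (via R10)
R11: 8  (via R15)
R37: 10  (via R28)
R16: 12  (via R37)
Shortest route: R10 → R28 → R37 → R16 = 12 ms.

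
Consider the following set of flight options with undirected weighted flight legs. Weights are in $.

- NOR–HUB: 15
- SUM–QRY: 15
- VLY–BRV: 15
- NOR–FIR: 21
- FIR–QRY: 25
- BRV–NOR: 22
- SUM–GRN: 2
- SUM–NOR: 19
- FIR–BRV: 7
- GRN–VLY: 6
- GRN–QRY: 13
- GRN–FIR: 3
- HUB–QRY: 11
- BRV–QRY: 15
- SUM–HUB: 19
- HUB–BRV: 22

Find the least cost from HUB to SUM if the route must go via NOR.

$34

Shortest HUB→NOR: HUB → NOR = 15
Shortest NOR→SUM: NOR → SUM = 19
Total via NOR: 15 + 19 = $34.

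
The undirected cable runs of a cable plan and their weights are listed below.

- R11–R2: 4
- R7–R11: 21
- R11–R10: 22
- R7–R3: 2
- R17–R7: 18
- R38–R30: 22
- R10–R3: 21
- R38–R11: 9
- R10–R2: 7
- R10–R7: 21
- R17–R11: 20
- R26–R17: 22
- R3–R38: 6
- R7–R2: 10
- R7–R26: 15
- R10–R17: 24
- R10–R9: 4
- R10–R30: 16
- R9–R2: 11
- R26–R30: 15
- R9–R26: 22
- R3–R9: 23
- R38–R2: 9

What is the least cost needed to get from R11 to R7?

14

Shortest distances from R11:
R11: 0
R2: 4  (via R11)
R38: 9  (via R11)
R10: 11  (via R2)
R7: 14  (via R2)
Shortest route: R11 → R2 → R7 = 14.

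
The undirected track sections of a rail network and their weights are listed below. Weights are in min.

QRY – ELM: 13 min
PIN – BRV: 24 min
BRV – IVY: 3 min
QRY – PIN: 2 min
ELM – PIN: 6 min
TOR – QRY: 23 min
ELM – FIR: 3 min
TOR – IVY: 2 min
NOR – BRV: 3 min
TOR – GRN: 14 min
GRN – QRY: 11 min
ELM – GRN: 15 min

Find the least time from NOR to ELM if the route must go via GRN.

37 min

Best NOR to GRN: NOR → BRV → IVY → TOR → GRN costing 22
Shortest GRN→ELM: GRN → ELM = 15
Total via GRN: 22 + 15 = 37 min.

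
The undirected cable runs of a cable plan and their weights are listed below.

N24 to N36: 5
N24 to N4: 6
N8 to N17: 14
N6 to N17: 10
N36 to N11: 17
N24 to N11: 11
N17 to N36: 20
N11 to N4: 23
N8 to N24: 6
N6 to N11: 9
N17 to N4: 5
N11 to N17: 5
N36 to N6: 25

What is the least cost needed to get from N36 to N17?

Compare a few routes:
N36 → N24 → N4 → N17: 5+6+5 = 16
N36 → N17: 20 = 20
Cheapest is N36 → N24 → N4 → N17 at 16.

16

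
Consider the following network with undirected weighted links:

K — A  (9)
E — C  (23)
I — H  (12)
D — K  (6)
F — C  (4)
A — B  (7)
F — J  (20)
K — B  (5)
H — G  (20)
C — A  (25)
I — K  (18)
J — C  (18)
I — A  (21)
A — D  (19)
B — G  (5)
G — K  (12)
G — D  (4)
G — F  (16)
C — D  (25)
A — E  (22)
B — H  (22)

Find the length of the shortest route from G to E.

Candidate routes:
G–D–K–A–E: 4+6+9+22 = 41
G–B–A–E: 5+7+22 = 34
G–B–K–A–E: 5+5+9+22 = 41
The minimum is 34 via G–B–A–E.

34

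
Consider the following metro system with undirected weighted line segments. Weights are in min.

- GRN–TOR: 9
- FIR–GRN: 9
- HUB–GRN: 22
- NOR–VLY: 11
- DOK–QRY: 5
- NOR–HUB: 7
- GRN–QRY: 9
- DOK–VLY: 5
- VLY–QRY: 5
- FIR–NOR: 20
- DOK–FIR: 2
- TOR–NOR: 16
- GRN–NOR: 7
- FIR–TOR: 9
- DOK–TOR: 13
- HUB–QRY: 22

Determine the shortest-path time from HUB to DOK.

Enumerating some paths:
HUB → NOR → VLY → QRY → DOK: 7+11+5+5 = 28
HUB → NOR → VLY → DOK: 7+11+5 = 23
HUB → NOR → GRN → FIR → DOK: 7+7+9+2 = 25
HUB → QRY → DOK: 22+5 = 27
Cheapest is HUB → NOR → VLY → DOK at 23 min.

23 min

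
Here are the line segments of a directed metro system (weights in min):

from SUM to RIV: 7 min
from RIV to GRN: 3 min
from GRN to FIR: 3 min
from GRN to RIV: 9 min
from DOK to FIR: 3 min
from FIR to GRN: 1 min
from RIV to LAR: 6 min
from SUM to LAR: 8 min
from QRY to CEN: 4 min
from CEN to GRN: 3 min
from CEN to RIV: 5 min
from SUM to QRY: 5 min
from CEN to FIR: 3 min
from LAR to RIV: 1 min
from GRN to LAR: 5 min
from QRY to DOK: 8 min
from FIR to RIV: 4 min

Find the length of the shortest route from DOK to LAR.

Shortest distances from DOK:
DOK: 0
FIR: 3  (via DOK)
GRN: 4  (via FIR)
RIV: 7  (via FIR)
LAR: 9  (via GRN)
Shortest route: DOK–FIR–GRN–LAR = 9 min.

9 min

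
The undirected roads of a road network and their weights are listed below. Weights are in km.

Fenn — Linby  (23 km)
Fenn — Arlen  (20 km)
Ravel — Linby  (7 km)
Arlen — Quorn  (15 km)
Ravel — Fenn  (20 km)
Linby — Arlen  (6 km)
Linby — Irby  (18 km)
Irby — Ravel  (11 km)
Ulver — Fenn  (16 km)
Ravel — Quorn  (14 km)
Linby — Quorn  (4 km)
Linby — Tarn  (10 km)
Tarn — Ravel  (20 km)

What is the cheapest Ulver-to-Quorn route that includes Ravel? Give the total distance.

Best Ulver to Ravel: Ulver–Fenn–Ravel costing 36
Shortest Ravel→Quorn: Ravel–Linby–Quorn = 11
Total via Ravel: 36 + 11 = 47 km.

47 km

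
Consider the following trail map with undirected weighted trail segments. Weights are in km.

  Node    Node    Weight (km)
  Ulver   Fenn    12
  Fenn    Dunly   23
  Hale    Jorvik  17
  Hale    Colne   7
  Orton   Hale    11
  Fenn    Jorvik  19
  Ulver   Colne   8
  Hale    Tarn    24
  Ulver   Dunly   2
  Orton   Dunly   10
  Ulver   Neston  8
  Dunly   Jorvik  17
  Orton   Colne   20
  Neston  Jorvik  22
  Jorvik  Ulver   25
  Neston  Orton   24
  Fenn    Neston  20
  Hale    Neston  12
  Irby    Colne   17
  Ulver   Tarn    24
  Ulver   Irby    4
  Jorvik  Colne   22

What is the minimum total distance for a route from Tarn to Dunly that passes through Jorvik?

58 km

Best Tarn to Jorvik: Tarn → Hale → Jorvik costing 41
Shortest Jorvik→Dunly: Jorvik → Dunly = 17
Total via Jorvik: 41 + 17 = 58 km.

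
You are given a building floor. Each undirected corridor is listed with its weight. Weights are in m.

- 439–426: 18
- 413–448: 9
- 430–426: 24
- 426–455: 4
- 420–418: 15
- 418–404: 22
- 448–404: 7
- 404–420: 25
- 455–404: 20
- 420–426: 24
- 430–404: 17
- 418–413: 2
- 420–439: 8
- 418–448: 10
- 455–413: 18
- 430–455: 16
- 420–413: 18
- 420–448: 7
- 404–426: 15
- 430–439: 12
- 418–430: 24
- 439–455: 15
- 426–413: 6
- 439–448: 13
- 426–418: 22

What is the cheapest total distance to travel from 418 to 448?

10 m

Running Dijkstra from 418:
418: 0
413: 2  (via 418)
426: 8  (via 413)
448: 10  (via 418)
Shortest route: 418 → 448 = 10 m.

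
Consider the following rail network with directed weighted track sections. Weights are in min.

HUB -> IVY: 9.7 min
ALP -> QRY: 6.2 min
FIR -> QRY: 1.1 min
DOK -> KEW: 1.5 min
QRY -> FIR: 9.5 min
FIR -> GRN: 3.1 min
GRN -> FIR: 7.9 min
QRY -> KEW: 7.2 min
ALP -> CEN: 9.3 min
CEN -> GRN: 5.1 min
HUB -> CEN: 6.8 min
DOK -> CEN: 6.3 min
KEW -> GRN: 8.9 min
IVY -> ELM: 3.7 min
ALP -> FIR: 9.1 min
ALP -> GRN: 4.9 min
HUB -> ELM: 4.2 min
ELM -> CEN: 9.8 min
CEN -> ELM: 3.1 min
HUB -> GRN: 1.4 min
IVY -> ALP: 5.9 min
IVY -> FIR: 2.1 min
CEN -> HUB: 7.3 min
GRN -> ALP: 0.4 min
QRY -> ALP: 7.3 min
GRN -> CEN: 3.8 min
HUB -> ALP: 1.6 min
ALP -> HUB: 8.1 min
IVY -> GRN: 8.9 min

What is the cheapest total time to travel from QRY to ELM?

19.1 min

Shortest distances from QRY:
QRY: 0
KEW: 7.2  (via QRY)
ALP: 7.3  (via QRY)
FIR: 9.5  (via QRY)
GRN: 12.2  (via ALP)
HUB: 15.4  (via ALP)
CEN: 16  (via GRN)
ELM: 19.1  (via CEN)
Shortest route: QRY–ALP–GRN–CEN–ELM = 19.1 min.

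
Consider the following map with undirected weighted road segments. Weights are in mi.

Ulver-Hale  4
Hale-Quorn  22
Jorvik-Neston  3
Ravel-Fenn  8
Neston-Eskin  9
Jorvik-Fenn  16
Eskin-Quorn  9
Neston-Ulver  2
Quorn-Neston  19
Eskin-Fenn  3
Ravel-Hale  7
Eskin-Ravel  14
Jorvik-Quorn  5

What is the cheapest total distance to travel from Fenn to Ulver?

14 mi

Compare a few routes:
Fenn → Eskin → Quorn → Jorvik → Neston → Ulver: 3+9+5+3+2 = 22
Fenn → Jorvik → Neston → Ulver: 16+3+2 = 21
Fenn → Ravel → Hale → Ulver: 8+7+4 = 19
Fenn → Eskin → Neston → Ulver: 3+9+2 = 14
The minimum is 14 mi via Fenn → Eskin → Neston → Ulver.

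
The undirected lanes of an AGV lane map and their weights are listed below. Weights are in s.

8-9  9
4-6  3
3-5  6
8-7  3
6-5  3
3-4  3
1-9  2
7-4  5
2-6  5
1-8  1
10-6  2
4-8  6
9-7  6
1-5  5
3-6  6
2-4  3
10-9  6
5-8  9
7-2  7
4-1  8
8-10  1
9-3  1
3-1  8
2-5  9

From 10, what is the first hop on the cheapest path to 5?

Enumerating some paths:
10–6–5: 2+3 = 5
10–8–1–5: 1+1+5 = 7
10–8–5: 1+9 = 10
The minimum is 5 s via 10–6–5.
So from 10 the first move is to 6.

6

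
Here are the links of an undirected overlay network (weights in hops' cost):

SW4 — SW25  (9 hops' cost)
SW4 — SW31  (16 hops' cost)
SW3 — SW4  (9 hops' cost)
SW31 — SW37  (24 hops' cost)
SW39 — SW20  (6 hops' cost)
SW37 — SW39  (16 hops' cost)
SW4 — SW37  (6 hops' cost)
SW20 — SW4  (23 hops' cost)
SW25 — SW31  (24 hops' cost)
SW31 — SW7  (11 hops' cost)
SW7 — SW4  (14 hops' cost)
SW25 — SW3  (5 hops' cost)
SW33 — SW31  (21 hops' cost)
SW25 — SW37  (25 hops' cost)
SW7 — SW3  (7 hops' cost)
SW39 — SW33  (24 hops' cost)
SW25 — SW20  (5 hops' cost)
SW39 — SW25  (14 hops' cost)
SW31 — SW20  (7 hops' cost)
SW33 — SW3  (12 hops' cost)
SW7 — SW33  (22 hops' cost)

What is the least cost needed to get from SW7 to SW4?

Candidate routes:
SW7 - SW4: 14 = 14
SW7 - SW3 - SW4: 7+9 = 16
Cheapest is SW7 - SW4 at 14 hops' cost.

14 hops' cost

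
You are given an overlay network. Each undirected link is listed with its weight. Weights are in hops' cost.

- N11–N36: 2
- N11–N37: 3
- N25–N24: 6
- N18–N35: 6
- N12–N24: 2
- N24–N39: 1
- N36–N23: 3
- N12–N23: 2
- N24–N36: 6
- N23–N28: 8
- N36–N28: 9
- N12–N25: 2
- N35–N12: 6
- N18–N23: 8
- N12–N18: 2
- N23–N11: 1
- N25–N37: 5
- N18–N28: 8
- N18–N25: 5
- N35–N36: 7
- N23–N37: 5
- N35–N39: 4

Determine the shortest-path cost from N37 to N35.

12 hops' cost

Candidate routes:
N37 - N11 - N36 - N35: 3+2+7 = 12
N37 - N25 - N12 - N35: 5+2+6 = 13
N37 - N11 - N23 - N12 - N24 - N39 - N35: 3+1+2+2+1+4 = 13
Cheapest is N37 - N11 - N36 - N35 at 12 hops' cost.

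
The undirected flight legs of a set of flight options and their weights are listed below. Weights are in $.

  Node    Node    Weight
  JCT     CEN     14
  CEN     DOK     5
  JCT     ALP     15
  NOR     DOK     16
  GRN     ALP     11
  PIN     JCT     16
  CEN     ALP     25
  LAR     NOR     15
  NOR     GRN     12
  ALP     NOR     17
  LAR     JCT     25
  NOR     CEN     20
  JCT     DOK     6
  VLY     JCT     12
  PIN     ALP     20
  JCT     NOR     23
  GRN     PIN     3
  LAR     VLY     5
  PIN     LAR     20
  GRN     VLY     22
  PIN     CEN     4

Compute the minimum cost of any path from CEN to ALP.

$18

Running Dijkstra from CEN:
CEN: 0
PIN: 4  (via CEN)
DOK: 5  (via CEN)
GRN: 7  (via PIN)
JCT: 11  (via DOK)
ALP: 18  (via GRN)
Shortest route: CEN → PIN → GRN → ALP = $18.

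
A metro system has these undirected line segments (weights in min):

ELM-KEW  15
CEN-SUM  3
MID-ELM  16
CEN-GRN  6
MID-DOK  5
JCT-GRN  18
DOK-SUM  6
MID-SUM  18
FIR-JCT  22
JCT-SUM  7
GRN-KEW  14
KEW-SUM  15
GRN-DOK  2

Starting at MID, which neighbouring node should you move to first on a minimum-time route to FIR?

DOK

Candidate routes:
MID - DOK - GRN - CEN - SUM - JCT - FIR: 5+2+6+3+7+22 = 45
MID - SUM - JCT - FIR: 18+7+22 = 47
MID - DOK - SUM - JCT - FIR: 5+6+7+22 = 40
The minimum is 40 min via MID - DOK - SUM - JCT - FIR.
So from MID the first move is to DOK.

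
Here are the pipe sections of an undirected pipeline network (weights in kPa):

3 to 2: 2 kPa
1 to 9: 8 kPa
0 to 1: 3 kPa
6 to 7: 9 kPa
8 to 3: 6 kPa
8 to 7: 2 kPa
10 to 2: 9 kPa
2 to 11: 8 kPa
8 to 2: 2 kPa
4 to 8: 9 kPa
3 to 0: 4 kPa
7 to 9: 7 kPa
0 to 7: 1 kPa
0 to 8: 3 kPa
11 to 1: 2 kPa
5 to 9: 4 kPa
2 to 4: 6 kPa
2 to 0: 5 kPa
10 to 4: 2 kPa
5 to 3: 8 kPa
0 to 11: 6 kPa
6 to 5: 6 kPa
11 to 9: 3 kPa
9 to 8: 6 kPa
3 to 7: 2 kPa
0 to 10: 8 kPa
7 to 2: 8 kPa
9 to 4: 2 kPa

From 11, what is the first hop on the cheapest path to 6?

Enumerating some paths:
11–9–5–6: 3+4+6 = 13
11–0–7–6: 6+1+9 = 16
11–1–0–7–6: 2+3+1+9 = 15
Cheapest is 11–9–5–6 at 13 kPa.
So from 11 the first move is to 9.

9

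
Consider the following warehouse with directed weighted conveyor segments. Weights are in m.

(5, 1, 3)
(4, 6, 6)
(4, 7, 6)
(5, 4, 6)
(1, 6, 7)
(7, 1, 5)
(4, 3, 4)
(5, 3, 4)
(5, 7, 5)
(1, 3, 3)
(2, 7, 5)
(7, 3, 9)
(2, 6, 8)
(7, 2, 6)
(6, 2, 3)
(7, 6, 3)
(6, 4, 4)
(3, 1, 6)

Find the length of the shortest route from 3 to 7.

Enumerating some paths:
3–1–6–4–7: 6+7+4+6 = 23
3–1–6–2–7: 6+7+3+5 = 21
The minimum is 21 m via 3–1–6–2–7.

21 m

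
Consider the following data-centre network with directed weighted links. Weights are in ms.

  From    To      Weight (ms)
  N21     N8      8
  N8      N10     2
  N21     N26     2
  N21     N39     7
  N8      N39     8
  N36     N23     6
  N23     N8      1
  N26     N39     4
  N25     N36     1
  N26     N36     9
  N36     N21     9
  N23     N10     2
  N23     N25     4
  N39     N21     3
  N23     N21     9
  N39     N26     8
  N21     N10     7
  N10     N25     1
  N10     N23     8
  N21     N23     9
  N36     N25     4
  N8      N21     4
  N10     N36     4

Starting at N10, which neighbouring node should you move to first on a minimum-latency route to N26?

N25

Enumerating some paths:
N10–N36–N21–N26: 4+9+2 = 15
N10–N23–N8–N21–N26: 8+1+4+2 = 15
N10–N25–N36–N21–N26: 1+1+9+2 = 13
Cheapest is N10–N25–N36–N21–N26 at 13 ms.
So from N10 the first move is to N25.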